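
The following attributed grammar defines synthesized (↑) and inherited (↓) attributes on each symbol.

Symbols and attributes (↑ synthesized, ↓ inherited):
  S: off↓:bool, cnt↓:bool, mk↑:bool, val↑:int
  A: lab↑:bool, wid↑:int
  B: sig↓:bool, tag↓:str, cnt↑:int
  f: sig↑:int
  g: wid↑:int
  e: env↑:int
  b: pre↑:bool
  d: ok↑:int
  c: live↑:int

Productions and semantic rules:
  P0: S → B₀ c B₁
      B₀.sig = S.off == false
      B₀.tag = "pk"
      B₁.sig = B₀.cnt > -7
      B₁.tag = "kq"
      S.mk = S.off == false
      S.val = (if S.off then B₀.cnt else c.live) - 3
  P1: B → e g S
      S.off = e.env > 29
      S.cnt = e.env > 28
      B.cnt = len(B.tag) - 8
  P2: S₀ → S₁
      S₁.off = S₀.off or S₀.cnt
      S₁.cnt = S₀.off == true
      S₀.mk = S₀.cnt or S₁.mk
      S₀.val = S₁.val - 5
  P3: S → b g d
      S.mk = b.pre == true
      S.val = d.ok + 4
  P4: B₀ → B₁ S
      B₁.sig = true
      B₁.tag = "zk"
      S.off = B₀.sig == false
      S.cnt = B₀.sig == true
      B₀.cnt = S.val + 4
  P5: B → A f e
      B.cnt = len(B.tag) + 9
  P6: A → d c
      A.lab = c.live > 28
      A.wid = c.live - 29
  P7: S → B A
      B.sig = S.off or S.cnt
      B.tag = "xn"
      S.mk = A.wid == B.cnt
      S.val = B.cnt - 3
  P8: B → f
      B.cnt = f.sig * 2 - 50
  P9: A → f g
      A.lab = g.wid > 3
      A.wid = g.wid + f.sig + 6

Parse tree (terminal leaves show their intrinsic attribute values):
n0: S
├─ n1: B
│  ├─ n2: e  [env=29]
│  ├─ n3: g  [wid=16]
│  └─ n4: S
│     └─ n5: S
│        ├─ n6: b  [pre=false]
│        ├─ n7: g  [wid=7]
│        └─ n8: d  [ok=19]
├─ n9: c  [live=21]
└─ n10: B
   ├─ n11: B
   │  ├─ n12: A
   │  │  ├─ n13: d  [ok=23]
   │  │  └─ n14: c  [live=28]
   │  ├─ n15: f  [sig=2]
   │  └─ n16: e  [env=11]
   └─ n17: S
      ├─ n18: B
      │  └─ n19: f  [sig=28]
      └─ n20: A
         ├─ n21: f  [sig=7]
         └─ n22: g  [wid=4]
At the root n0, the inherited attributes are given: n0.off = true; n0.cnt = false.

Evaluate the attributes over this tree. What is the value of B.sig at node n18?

true

1. n0.off = true  [given at root]
2. n0.cnt = false  [given at root]
3. n1.sig = false  [S.off == false]
4. n1.tag = "pk"  ["pk"]
5. n2.env = 29  [terminal]
6. n3.wid = 16  [terminal]
7. n4.off = false  [e.env > 29]
8. n4.cnt = true  [e.env > 28]
9. n5.off = true  [S₀.off or S₀.cnt]
10. n5.cnt = false  [S₀.off == true]
11. n6.pre = false  [terminal]
12. n7.wid = 7  [terminal]
13. n8.ok = 19  [terminal]
14. n5.mk = false  [b.pre == true]
15. n5.val = 23  [d.ok + 4]
16. n4.mk = true  [S₀.cnt or S₁.mk]
17. n4.val = 18  [S₁.val - 5]
18. n1.cnt = -6  [len(B.tag) - 8]
19. n9.live = 21  [terminal]
20. n10.sig = true  [B₀.cnt > -7]
21. n10.tag = "kq"  ["kq"]
22. n11.sig = true  [true]
23. n11.tag = "zk"  ["zk"]
24. n13.ok = 23  [terminal]
25. n14.live = 28  [terminal]
26. n12.lab = false  [c.live > 28]
27. n12.wid = -1  [c.live - 29]
28. n15.sig = 2  [terminal]
29. n16.env = 11  [terminal]
30. n11.cnt = 11  [len(B.tag) + 9]
31. n17.off = false  [B₀.sig == false]
32. n17.cnt = true  [B₀.sig == true]
33. n18.sig = true  [S.off or S.cnt]
34. n18.tag = "xn"  ["xn"]
35. n19.sig = 28  [terminal]
36. n18.cnt = 6  [f.sig * 2 - 50]
37. n21.sig = 7  [terminal]
38. n22.wid = 4  [terminal]
39. n20.lab = true  [g.wid > 3]
40. n20.wid = 17  [g.wid + f.sig + 6]
41. n17.mk = false  [A.wid == B.cnt]
42. n17.val = 3  [B.cnt - 3]
43. n10.cnt = 7  [S.val + 4]
44. n0.mk = false  [S.off == false]
45. n0.val = -9  [(if S.off then B₀.cnt else c.live) - 3]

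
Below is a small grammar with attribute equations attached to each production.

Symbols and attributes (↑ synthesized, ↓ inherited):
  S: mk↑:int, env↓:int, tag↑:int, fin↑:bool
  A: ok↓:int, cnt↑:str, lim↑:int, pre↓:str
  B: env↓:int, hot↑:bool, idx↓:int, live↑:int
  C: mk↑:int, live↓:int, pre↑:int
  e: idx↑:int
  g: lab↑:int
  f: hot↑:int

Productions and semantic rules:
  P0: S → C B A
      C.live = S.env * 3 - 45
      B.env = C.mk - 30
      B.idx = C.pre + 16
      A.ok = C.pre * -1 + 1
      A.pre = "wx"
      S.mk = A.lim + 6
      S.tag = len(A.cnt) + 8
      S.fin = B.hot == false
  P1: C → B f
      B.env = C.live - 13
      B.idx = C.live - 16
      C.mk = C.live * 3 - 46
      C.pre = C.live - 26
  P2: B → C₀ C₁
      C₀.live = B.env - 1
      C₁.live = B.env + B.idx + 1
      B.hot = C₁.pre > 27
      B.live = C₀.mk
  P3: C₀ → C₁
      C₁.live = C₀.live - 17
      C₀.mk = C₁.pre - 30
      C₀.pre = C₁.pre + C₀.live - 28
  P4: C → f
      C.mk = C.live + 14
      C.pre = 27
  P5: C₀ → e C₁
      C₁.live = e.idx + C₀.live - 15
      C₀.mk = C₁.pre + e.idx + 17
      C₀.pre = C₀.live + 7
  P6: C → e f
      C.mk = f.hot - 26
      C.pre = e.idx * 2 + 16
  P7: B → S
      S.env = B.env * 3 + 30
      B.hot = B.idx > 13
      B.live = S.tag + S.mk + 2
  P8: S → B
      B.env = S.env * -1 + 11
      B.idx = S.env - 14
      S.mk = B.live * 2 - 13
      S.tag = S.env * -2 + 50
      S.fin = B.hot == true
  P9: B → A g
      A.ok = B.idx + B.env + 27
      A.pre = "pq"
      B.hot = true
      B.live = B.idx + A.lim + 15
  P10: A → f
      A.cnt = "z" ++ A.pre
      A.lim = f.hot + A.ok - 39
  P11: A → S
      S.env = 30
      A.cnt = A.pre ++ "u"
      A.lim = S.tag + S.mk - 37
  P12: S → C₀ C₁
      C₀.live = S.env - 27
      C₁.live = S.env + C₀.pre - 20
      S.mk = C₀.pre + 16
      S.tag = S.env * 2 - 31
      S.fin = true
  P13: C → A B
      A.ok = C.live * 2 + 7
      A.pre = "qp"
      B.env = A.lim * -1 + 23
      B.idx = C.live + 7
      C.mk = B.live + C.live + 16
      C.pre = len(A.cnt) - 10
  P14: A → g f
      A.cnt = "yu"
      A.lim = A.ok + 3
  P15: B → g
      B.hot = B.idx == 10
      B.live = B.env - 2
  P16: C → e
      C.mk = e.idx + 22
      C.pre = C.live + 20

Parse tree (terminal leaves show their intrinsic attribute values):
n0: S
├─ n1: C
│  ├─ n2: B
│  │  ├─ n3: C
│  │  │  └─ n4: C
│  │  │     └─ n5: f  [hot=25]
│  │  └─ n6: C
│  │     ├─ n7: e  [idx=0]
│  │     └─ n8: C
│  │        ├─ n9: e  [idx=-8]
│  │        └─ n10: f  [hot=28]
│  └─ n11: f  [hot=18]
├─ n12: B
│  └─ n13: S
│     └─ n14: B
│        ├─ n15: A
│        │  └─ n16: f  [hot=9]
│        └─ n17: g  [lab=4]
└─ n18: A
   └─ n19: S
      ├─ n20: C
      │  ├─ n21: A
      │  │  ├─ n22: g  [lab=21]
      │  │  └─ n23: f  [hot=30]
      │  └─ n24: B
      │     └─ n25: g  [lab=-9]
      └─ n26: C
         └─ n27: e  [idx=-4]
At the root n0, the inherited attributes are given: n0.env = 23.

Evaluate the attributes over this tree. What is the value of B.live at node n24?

5

1. n0.env = 23  [given at root]
2. n1.live = 24  [S.env * 3 - 45]
3. n2.env = 11  [C.live - 13]
4. n2.idx = 8  [C.live - 16]
5. n3.live = 10  [B.env - 1]
6. n4.live = -7  [C₀.live - 17]
7. n5.hot = 25  [terminal]
8. n4.mk = 7  [C.live + 14]
9. n4.pre = 27  [27]
10. n3.mk = -3  [C₁.pre - 30]
11. n3.pre = 9  [C₁.pre + C₀.live - 28]
12. n6.live = 20  [B.env + B.idx + 1]
13. n7.idx = 0  [terminal]
14. n8.live = 5  [e.idx + C₀.live - 15]
15. n9.idx = -8  [terminal]
16. n10.hot = 28  [terminal]
17. n8.mk = 2  [f.hot - 26]
18. n8.pre = 0  [e.idx * 2 + 16]
19. n6.mk = 17  [C₁.pre + e.idx + 17]
20. n6.pre = 27  [C₀.live + 7]
21. n2.hot = false  [C₁.pre > 27]
22. n2.live = -3  [C₀.mk]
23. n11.hot = 18  [terminal]
24. n1.mk = 26  [C.live * 3 - 46]
25. n1.pre = -2  [C.live - 26]
26. n12.env = -4  [C.mk - 30]
27. n12.idx = 14  [C.pre + 16]
28. n13.env = 18  [B.env * 3 + 30]
29. n14.env = -7  [S.env * -1 + 11]
30. n14.idx = 4  [S.env - 14]
31. n15.ok = 24  [B.idx + B.env + 27]
32. n15.pre = "pq"  ["pq"]
33. n16.hot = 9  [terminal]
34. n15.cnt = "zpq"  ["z" ++ A.pre]
35. n15.lim = -6  [f.hot + A.ok - 39]
36. n17.lab = 4  [terminal]
37. n14.hot = true  [true]
38. n14.live = 13  [B.idx + A.lim + 15]
39. n13.mk = 13  [B.live * 2 - 13]
40. n13.tag = 14  [S.env * -2 + 50]
41. n13.fin = true  [B.hot == true]
42. n12.hot = true  [B.idx > 13]
43. n12.live = 29  [S.tag + S.mk + 2]
44. n18.ok = 3  [C.pre * -1 + 1]
45. n18.pre = "wx"  ["wx"]
46. n19.env = 30  [30]
47. n20.live = 3  [S.env - 27]
48. n21.ok = 13  [C.live * 2 + 7]
49. n21.pre = "qp"  ["qp"]
50. n22.lab = 21  [terminal]
51. n23.hot = 30  [terminal]
52. n21.cnt = "yu"  ["yu"]
53. n21.lim = 16  [A.ok + 3]
54. n24.env = 7  [A.lim * -1 + 23]
55. n24.idx = 10  [C.live + 7]
56. n25.lab = -9  [terminal]
57. n24.hot = true  [B.idx == 10]
58. n24.live = 5  [B.env - 2]
59. n20.mk = 24  [B.live + C.live + 16]
60. n20.pre = -8  [len(A.cnt) - 10]
61. n26.live = 2  [S.env + C₀.pre - 20]
62. n27.idx = -4  [terminal]
63. n26.mk = 18  [e.idx + 22]
64. n26.pre = 22  [C.live + 20]
65. n19.mk = 8  [C₀.pre + 16]
66. n19.tag = 29  [S.env * 2 - 31]
67. n19.fin = true  [true]
68. n18.cnt = "wxu"  [A.pre ++ "u"]
69. n18.lim = 0  [S.tag + S.mk - 37]
70. n0.mk = 6  [A.lim + 6]
71. n0.tag = 11  [len(A.cnt) + 8]
72. n0.fin = false  [B.hot == false]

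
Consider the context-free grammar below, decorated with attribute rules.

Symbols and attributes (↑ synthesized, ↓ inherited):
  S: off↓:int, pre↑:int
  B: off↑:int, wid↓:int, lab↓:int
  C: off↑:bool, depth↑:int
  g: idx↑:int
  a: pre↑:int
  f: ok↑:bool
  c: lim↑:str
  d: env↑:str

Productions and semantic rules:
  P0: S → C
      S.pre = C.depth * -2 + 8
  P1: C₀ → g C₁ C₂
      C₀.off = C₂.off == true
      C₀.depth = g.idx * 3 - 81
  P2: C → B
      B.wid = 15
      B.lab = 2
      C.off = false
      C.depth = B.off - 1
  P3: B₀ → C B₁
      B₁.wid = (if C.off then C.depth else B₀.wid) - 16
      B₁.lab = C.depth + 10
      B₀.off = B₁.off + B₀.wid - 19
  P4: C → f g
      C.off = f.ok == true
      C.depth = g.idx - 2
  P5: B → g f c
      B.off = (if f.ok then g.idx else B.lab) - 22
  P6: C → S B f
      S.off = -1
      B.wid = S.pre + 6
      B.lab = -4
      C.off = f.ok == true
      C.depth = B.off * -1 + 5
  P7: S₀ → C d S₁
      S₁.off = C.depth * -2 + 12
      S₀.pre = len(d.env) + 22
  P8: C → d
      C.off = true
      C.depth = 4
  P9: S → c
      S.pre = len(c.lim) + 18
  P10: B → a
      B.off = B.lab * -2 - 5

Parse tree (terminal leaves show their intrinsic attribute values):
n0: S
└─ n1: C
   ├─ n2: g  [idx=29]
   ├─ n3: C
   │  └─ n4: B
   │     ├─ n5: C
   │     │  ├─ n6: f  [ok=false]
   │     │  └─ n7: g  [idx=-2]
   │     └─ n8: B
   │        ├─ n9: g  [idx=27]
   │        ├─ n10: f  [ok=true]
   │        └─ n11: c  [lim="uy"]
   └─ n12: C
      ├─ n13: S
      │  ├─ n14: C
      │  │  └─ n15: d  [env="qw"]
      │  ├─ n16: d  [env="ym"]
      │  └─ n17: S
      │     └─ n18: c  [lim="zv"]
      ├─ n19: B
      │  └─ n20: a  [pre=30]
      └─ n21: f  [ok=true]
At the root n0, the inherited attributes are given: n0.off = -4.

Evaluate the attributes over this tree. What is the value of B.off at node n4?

1. n0.off = -4  [given at root]
2. n2.idx = 29  [terminal]
3. n4.wid = 15  [15]
4. n4.lab = 2  [2]
5. n6.ok = false  [terminal]
6. n7.idx = -2  [terminal]
7. n5.off = false  [f.ok == true]
8. n5.depth = -4  [g.idx - 2]
9. n8.wid = -1  [(if C.off then C.depth else B₀.wid) - 16]
10. n8.lab = 6  [C.depth + 10]
11. n9.idx = 27  [terminal]
12. n10.ok = true  [terminal]
13. n11.lim = "uy"  [terminal]
14. n8.off = 5  [(if f.ok then g.idx else B.lab) - 22]
15. n4.off = 1  [B₁.off + B₀.wid - 19]
16. n3.off = false  [false]
17. n3.depth = 0  [B.off - 1]
18. n13.off = -1  [-1]
19. n15.env = "qw"  [terminal]
20. n14.off = true  [true]
21. n14.depth = 4  [4]
22. n16.env = "ym"  [terminal]
23. n17.off = 4  [C.depth * -2 + 12]
24. n18.lim = "zv"  [terminal]
25. n17.pre = 20  [len(c.lim) + 18]
26. n13.pre = 24  [len(d.env) + 22]
27. n19.wid = 30  [S.pre + 6]
28. n19.lab = -4  [-4]
29. n20.pre = 30  [terminal]
30. n19.off = 3  [B.lab * -2 - 5]
31. n21.ok = true  [terminal]
32. n12.off = true  [f.ok == true]
33. n12.depth = 2  [B.off * -1 + 5]
34. n1.off = true  [C₂.off == true]
35. n1.depth = 6  [g.idx * 3 - 81]
36. n0.pre = -4  [C.depth * -2 + 8]

1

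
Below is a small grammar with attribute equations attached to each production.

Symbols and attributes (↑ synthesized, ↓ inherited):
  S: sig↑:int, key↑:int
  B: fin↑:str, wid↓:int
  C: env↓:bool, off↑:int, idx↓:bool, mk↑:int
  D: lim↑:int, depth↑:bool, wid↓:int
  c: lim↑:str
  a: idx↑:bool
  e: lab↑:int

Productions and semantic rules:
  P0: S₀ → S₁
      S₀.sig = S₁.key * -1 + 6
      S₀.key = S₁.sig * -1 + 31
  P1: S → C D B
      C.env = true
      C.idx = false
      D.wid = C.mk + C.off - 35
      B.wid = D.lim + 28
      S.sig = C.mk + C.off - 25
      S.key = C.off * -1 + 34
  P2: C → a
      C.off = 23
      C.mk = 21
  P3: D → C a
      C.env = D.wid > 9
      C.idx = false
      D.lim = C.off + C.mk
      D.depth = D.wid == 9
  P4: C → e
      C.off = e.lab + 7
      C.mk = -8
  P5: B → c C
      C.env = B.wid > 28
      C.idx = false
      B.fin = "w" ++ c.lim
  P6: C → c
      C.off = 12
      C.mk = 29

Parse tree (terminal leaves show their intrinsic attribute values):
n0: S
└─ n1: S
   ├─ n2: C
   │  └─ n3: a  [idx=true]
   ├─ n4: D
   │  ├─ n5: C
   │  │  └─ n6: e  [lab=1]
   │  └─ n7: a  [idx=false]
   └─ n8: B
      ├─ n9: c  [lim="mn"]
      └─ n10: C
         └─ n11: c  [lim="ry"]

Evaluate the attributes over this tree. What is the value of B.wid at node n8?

28

1. n2.env = true  [true]
2. n2.idx = false  [false]
3. n3.idx = true  [terminal]
4. n2.off = 23  [23]
5. n2.mk = 21  [21]
6. n4.wid = 9  [C.mk + C.off - 35]
7. n5.env = false  [D.wid > 9]
8. n5.idx = false  [false]
9. n6.lab = 1  [terminal]
10. n5.off = 8  [e.lab + 7]
11. n5.mk = -8  [-8]
12. n7.idx = false  [terminal]
13. n4.lim = 0  [C.off + C.mk]
14. n4.depth = true  [D.wid == 9]
15. n8.wid = 28  [D.lim + 28]
16. n9.lim = "mn"  [terminal]
17. n10.env = false  [B.wid > 28]
18. n10.idx = false  [false]
19. n11.lim = "ry"  [terminal]
20. n10.off = 12  [12]
21. n10.mk = 29  [29]
22. n8.fin = "wmn"  ["w" ++ c.lim]
23. n1.sig = 19  [C.mk + C.off - 25]
24. n1.key = 11  [C.off * -1 + 34]
25. n0.sig = -5  [S₁.key * -1 + 6]
26. n0.key = 12  [S₁.sig * -1 + 31]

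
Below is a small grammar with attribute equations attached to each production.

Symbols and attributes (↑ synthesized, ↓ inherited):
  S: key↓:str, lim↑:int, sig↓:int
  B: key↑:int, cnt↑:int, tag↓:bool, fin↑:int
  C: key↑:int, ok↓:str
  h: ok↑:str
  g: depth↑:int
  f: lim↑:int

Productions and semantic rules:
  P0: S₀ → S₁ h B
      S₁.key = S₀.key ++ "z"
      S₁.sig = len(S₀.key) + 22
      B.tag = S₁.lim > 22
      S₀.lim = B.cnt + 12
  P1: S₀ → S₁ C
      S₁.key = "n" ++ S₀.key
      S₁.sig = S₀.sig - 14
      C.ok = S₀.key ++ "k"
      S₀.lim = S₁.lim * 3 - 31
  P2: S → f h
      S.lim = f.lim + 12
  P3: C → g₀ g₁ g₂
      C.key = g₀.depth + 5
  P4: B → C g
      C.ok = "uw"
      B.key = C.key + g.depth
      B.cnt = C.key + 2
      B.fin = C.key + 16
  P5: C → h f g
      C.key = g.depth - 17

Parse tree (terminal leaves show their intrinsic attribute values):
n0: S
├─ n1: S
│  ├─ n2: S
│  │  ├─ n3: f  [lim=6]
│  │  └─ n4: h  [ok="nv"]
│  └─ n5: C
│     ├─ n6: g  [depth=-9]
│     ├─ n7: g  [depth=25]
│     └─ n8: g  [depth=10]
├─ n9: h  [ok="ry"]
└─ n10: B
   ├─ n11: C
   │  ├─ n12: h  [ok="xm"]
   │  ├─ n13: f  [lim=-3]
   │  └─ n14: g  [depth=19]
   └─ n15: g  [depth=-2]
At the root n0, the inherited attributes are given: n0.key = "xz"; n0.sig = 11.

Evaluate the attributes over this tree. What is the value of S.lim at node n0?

1. n0.key = "xz"  [given at root]
2. n0.sig = 11  [given at root]
3. n1.key = "xzz"  [S₀.key ++ "z"]
4. n1.sig = 24  [len(S₀.key) + 22]
5. n2.key = "nxzz"  ["n" ++ S₀.key]
6. n2.sig = 10  [S₀.sig - 14]
7. n3.lim = 6  [terminal]
8. n4.ok = "nv"  [terminal]
9. n2.lim = 18  [f.lim + 12]
10. n5.ok = "xzzk"  [S₀.key ++ "k"]
11. n6.depth = -9  [terminal]
12. n7.depth = 25  [terminal]
13. n8.depth = 10  [terminal]
14. n5.key = -4  [g₀.depth + 5]
15. n1.lim = 23  [S₁.lim * 3 - 31]
16. n9.ok = "ry"  [terminal]
17. n10.tag = true  [S₁.lim > 22]
18. n11.ok = "uw"  ["uw"]
19. n12.ok = "xm"  [terminal]
20. n13.lim = -3  [terminal]
21. n14.depth = 19  [terminal]
22. n11.key = 2  [g.depth - 17]
23. n15.depth = -2  [terminal]
24. n10.key = 0  [C.key + g.depth]
25. n10.cnt = 4  [C.key + 2]
26. n10.fin = 18  [C.key + 16]
27. n0.lim = 16  [B.cnt + 12]

16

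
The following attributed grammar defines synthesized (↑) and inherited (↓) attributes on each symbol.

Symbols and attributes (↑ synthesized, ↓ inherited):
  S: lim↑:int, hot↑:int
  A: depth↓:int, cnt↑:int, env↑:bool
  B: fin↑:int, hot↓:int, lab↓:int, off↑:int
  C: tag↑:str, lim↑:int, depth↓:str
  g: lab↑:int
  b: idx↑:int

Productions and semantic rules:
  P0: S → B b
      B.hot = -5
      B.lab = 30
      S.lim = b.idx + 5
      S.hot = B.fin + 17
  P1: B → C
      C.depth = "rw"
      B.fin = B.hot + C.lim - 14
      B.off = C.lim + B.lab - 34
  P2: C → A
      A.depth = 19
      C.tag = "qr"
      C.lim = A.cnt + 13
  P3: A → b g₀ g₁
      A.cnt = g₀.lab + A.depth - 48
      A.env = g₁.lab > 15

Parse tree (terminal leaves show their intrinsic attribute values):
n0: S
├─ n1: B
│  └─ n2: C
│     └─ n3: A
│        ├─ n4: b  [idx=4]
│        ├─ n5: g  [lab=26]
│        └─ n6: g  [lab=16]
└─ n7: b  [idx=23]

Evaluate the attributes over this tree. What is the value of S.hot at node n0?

8

1. n1.hot = -5  [-5]
2. n1.lab = 30  [30]
3. n2.depth = "rw"  ["rw"]
4. n3.depth = 19  [19]
5. n4.idx = 4  [terminal]
6. n5.lab = 26  [terminal]
7. n6.lab = 16  [terminal]
8. n3.cnt = -3  [g₀.lab + A.depth - 48]
9. n3.env = true  [g₁.lab > 15]
10. n2.tag = "qr"  ["qr"]
11. n2.lim = 10  [A.cnt + 13]
12. n1.fin = -9  [B.hot + C.lim - 14]
13. n1.off = 6  [C.lim + B.lab - 34]
14. n7.idx = 23  [terminal]
15. n0.lim = 28  [b.idx + 5]
16. n0.hot = 8  [B.fin + 17]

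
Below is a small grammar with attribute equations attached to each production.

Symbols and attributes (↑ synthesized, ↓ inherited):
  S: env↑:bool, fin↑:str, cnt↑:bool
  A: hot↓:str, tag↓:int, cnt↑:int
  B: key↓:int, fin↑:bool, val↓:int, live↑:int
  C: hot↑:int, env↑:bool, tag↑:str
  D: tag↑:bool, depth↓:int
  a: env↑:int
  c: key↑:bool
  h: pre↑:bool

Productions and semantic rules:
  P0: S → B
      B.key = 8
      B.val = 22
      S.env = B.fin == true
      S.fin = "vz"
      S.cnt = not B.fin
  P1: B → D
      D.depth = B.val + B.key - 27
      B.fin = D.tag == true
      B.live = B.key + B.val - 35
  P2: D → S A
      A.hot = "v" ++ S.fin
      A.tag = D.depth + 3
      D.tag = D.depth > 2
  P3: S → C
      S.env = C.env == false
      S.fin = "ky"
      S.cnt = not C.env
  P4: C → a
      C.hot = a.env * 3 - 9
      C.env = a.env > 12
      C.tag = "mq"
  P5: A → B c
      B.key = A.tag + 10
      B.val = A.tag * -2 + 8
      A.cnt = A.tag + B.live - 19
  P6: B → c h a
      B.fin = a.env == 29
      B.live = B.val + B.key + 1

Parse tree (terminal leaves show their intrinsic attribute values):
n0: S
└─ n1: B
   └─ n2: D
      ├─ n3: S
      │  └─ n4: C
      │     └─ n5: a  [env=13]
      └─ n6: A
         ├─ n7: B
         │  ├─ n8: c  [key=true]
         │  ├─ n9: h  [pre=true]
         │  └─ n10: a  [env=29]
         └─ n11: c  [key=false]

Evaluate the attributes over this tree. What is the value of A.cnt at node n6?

1. n1.key = 8  [8]
2. n1.val = 22  [22]
3. n2.depth = 3  [B.val + B.key - 27]
4. n5.env = 13  [terminal]
5. n4.hot = 30  [a.env * 3 - 9]
6. n4.env = true  [a.env > 12]
7. n4.tag = "mq"  ["mq"]
8. n3.env = false  [C.env == false]
9. n3.fin = "ky"  ["ky"]
10. n3.cnt = false  [not C.env]
11. n6.hot = "vky"  ["v" ++ S.fin]
12. n6.tag = 6  [D.depth + 3]
13. n7.key = 16  [A.tag + 10]
14. n7.val = -4  [A.tag * -2 + 8]
15. n8.key = true  [terminal]
16. n9.pre = true  [terminal]
17. n10.env = 29  [terminal]
18. n7.fin = true  [a.env == 29]
19. n7.live = 13  [B.val + B.key + 1]
20. n11.key = false  [terminal]
21. n6.cnt = 0  [A.tag + B.live - 19]
22. n2.tag = true  [D.depth > 2]
23. n1.fin = true  [D.tag == true]
24. n1.live = -5  [B.key + B.val - 35]
25. n0.env = true  [B.fin == true]
26. n0.fin = "vz"  ["vz"]
27. n0.cnt = false  [not B.fin]

0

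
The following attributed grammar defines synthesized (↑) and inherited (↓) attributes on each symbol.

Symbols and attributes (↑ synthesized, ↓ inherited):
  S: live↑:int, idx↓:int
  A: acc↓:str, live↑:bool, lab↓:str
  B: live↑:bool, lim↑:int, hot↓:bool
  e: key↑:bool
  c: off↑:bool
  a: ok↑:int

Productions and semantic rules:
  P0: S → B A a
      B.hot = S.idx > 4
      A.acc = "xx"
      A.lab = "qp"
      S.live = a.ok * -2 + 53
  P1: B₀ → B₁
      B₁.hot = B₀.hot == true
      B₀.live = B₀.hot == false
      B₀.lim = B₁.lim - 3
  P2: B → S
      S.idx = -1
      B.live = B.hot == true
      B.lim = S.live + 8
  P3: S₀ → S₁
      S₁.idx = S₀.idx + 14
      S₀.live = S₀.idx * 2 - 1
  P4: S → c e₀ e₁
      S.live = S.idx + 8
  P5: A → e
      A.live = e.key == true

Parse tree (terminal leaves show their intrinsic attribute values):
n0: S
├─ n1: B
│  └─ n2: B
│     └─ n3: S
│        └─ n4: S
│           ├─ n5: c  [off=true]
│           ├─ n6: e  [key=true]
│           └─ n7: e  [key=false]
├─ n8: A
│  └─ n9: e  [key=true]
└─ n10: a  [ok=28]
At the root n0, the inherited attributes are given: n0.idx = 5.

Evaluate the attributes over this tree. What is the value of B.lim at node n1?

1. n0.idx = 5  [given at root]
2. n1.hot = true  [S.idx > 4]
3. n2.hot = true  [B₀.hot == true]
4. n3.idx = -1  [-1]
5. n4.idx = 13  [S₀.idx + 14]
6. n5.off = true  [terminal]
7. n6.key = true  [terminal]
8. n7.key = false  [terminal]
9. n4.live = 21  [S.idx + 8]
10. n3.live = -3  [S₀.idx * 2 - 1]
11. n2.live = true  [B.hot == true]
12. n2.lim = 5  [S.live + 8]
13. n1.live = false  [B₀.hot == false]
14. n1.lim = 2  [B₁.lim - 3]
15. n8.acc = "xx"  ["xx"]
16. n8.lab = "qp"  ["qp"]
17. n9.key = true  [terminal]
18. n8.live = true  [e.key == true]
19. n10.ok = 28  [terminal]
20. n0.live = -3  [a.ok * -2 + 53]

2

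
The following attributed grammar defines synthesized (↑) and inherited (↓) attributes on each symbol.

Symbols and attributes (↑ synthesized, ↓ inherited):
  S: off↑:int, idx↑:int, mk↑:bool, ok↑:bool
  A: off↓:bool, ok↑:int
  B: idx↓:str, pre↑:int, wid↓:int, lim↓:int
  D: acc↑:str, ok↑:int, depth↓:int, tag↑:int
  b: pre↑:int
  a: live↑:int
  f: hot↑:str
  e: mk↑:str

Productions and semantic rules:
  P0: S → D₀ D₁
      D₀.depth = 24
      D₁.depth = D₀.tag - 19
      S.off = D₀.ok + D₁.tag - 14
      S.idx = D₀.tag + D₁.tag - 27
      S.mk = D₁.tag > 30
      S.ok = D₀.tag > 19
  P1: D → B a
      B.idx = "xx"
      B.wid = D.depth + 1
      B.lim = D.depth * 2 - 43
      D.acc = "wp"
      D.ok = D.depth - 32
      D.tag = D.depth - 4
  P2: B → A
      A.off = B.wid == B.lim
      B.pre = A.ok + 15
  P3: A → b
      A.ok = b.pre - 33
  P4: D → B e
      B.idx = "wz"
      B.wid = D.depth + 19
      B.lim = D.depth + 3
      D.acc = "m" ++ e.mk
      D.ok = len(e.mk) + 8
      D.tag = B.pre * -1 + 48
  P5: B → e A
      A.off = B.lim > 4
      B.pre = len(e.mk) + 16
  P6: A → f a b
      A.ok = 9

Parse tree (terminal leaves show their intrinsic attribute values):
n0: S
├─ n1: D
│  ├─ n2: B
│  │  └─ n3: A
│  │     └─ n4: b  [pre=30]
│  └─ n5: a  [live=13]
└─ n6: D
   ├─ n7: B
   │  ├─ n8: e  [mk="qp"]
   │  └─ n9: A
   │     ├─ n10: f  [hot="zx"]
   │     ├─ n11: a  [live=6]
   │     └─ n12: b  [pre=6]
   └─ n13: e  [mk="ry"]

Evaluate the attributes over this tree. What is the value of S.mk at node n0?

false

1. n1.depth = 24  [24]
2. n2.idx = "xx"  ["xx"]
3. n2.wid = 25  [D.depth + 1]
4. n2.lim = 5  [D.depth * 2 - 43]
5. n3.off = false  [B.wid == B.lim]
6. n4.pre = 30  [terminal]
7. n3.ok = -3  [b.pre - 33]
8. n2.pre = 12  [A.ok + 15]
9. n5.live = 13  [terminal]
10. n1.acc = "wp"  ["wp"]
11. n1.ok = -8  [D.depth - 32]
12. n1.tag = 20  [D.depth - 4]
13. n6.depth = 1  [D₀.tag - 19]
14. n7.idx = "wz"  ["wz"]
15. n7.wid = 20  [D.depth + 19]
16. n7.lim = 4  [D.depth + 3]
17. n8.mk = "qp"  [terminal]
18. n9.off = false  [B.lim > 4]
19. n10.hot = "zx"  [terminal]
20. n11.live = 6  [terminal]
21. n12.pre = 6  [terminal]
22. n9.ok = 9  [9]
23. n7.pre = 18  [len(e.mk) + 16]
24. n13.mk = "ry"  [terminal]
25. n6.acc = "mry"  ["m" ++ e.mk]
26. n6.ok = 10  [len(e.mk) + 8]
27. n6.tag = 30  [B.pre * -1 + 48]
28. n0.off = 8  [D₀.ok + D₁.tag - 14]
29. n0.idx = 23  [D₀.tag + D₁.tag - 27]
30. n0.mk = false  [D₁.tag > 30]
31. n0.ok = true  [D₀.tag > 19]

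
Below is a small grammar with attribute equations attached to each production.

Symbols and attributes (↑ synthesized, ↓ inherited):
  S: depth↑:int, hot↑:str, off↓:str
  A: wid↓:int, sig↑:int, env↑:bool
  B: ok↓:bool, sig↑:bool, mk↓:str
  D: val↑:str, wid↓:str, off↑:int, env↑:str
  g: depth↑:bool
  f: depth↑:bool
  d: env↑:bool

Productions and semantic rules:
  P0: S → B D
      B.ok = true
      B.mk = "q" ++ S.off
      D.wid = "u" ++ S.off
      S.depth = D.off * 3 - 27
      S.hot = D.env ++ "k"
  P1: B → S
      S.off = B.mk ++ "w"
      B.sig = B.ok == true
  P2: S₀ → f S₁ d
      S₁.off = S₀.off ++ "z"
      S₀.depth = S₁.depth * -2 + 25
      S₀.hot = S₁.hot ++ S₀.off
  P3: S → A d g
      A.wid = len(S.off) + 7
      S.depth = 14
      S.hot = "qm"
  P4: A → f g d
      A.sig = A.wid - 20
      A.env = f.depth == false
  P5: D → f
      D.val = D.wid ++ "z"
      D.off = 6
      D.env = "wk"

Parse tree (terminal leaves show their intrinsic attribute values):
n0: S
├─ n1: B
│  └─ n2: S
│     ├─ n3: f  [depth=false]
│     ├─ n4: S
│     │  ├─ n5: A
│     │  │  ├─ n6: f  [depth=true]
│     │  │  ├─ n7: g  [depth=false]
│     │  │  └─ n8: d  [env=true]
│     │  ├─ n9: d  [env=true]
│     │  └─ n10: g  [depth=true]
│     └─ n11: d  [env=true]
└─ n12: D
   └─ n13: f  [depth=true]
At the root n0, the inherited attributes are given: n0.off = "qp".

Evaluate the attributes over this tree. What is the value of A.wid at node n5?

12

1. n0.off = "qp"  [given at root]
2. n1.ok = true  [true]
3. n1.mk = "qqp"  ["q" ++ S.off]
4. n2.off = "qqpw"  [B.mk ++ "w"]
5. n3.depth = false  [terminal]
6. n4.off = "qqpwz"  [S₀.off ++ "z"]
7. n5.wid = 12  [len(S.off) + 7]
8. n6.depth = true  [terminal]
9. n7.depth = false  [terminal]
10. n8.env = true  [terminal]
11. n5.sig = -8  [A.wid - 20]
12. n5.env = false  [f.depth == false]
13. n9.env = true  [terminal]
14. n10.depth = true  [terminal]
15. n4.depth = 14  [14]
16. n4.hot = "qm"  ["qm"]
17. n11.env = true  [terminal]
18. n2.depth = -3  [S₁.depth * -2 + 25]
19. n2.hot = "qmqqpw"  [S₁.hot ++ S₀.off]
20. n1.sig = true  [B.ok == true]
21. n12.wid = "uqp"  ["u" ++ S.off]
22. n13.depth = true  [terminal]
23. n12.val = "uqpz"  [D.wid ++ "z"]
24. n12.off = 6  [6]
25. n12.env = "wk"  ["wk"]
26. n0.depth = -9  [D.off * 3 - 27]
27. n0.hot = "wkk"  [D.env ++ "k"]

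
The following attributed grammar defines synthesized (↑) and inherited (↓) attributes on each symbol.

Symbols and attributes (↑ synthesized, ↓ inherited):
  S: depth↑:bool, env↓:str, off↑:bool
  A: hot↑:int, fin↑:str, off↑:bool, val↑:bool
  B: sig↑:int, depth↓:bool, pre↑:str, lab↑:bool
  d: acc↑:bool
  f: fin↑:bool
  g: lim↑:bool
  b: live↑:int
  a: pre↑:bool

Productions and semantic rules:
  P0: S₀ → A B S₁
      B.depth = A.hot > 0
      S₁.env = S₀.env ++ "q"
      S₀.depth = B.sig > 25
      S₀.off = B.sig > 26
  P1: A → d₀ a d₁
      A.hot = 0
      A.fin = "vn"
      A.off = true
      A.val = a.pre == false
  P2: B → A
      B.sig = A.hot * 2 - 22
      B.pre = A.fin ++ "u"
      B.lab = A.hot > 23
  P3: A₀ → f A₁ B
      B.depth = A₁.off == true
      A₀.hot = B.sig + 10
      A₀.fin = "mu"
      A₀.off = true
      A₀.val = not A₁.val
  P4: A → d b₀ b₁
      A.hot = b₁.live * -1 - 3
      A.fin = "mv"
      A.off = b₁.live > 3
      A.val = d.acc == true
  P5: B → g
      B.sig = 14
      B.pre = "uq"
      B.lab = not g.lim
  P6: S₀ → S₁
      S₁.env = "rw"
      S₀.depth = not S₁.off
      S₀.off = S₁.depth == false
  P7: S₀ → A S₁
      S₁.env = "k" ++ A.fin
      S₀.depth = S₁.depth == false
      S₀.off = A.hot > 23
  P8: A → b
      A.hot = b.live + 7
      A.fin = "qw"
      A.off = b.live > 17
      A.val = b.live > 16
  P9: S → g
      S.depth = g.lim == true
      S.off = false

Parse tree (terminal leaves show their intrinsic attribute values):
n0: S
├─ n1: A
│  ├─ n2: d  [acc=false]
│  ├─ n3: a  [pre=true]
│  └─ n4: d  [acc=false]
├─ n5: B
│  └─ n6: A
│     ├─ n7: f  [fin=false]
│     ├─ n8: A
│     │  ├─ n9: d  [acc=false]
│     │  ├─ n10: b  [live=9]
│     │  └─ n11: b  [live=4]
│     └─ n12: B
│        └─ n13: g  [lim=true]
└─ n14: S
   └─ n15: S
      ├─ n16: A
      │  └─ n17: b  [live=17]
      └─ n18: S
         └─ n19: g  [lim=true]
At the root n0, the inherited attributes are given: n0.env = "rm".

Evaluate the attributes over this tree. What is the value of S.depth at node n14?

1. n0.env = "rm"  [given at root]
2. n2.acc = false  [terminal]
3. n3.pre = true  [terminal]
4. n4.acc = false  [terminal]
5. n1.hot = 0  [0]
6. n1.fin = "vn"  ["vn"]
7. n1.off = true  [true]
8. n1.val = false  [a.pre == false]
9. n5.depth = false  [A.hot > 0]
10. n7.fin = false  [terminal]
11. n9.acc = false  [terminal]
12. n10.live = 9  [terminal]
13. n11.live = 4  [terminal]
14. n8.hot = -7  [b₁.live * -1 - 3]
15. n8.fin = "mv"  ["mv"]
16. n8.off = true  [b₁.live > 3]
17. n8.val = false  [d.acc == true]
18. n12.depth = true  [A₁.off == true]
19. n13.lim = true  [terminal]
20. n12.sig = 14  [14]
21. n12.pre = "uq"  ["uq"]
22. n12.lab = false  [not g.lim]
23. n6.hot = 24  [B.sig + 10]
24. n6.fin = "mu"  ["mu"]
25. n6.off = true  [true]
26. n6.val = true  [not A₁.val]
27. n5.sig = 26  [A.hot * 2 - 22]
28. n5.pre = "muu"  [A.fin ++ "u"]
29. n5.lab = true  [A.hot > 23]
30. n14.env = "rmq"  [S₀.env ++ "q"]
31. n15.env = "rw"  ["rw"]
32. n17.live = 17  [terminal]
33. n16.hot = 24  [b.live + 7]
34. n16.fin = "qw"  ["qw"]
35. n16.off = false  [b.live > 17]
36. n16.val = true  [b.live > 16]
37. n18.env = "kqw"  ["k" ++ A.fin]
38. n19.lim = true  [terminal]
39. n18.depth = true  [g.lim == true]
40. n18.off = false  [false]
41. n15.depth = false  [S₁.depth == false]
42. n15.off = true  [A.hot > 23]
43. n14.depth = false  [not S₁.off]
44. n14.off = true  [S₁.depth == false]
45. n0.depth = true  [B.sig > 25]
46. n0.off = false  [B.sig > 26]

false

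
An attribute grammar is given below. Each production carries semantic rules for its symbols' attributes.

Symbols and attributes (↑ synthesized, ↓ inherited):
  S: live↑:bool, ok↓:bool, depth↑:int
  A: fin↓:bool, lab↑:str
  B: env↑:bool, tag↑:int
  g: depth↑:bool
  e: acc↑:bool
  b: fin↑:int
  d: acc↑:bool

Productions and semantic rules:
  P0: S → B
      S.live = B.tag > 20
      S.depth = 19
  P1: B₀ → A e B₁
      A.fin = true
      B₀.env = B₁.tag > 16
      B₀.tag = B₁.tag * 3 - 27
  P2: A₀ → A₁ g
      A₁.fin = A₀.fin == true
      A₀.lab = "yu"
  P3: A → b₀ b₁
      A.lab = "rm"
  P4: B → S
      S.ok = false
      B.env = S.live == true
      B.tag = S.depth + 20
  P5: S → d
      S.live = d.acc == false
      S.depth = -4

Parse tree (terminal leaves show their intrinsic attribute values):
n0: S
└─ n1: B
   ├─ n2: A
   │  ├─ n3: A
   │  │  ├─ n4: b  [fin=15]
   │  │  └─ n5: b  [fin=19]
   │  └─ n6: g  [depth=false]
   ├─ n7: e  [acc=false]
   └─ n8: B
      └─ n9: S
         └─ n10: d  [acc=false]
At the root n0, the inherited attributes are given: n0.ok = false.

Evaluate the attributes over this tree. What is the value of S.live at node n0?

true

1. n0.ok = false  [given at root]
2. n2.fin = true  [true]
3. n3.fin = true  [A₀.fin == true]
4. n4.fin = 15  [terminal]
5. n5.fin = 19  [terminal]
6. n3.lab = "rm"  ["rm"]
7. n6.depth = false  [terminal]
8. n2.lab = "yu"  ["yu"]
9. n7.acc = false  [terminal]
10. n9.ok = false  [false]
11. n10.acc = false  [terminal]
12. n9.live = true  [d.acc == false]
13. n9.depth = -4  [-4]
14. n8.env = true  [S.live == true]
15. n8.tag = 16  [S.depth + 20]
16. n1.env = false  [B₁.tag > 16]
17. n1.tag = 21  [B₁.tag * 3 - 27]
18. n0.live = true  [B.tag > 20]
19. n0.depth = 19  [19]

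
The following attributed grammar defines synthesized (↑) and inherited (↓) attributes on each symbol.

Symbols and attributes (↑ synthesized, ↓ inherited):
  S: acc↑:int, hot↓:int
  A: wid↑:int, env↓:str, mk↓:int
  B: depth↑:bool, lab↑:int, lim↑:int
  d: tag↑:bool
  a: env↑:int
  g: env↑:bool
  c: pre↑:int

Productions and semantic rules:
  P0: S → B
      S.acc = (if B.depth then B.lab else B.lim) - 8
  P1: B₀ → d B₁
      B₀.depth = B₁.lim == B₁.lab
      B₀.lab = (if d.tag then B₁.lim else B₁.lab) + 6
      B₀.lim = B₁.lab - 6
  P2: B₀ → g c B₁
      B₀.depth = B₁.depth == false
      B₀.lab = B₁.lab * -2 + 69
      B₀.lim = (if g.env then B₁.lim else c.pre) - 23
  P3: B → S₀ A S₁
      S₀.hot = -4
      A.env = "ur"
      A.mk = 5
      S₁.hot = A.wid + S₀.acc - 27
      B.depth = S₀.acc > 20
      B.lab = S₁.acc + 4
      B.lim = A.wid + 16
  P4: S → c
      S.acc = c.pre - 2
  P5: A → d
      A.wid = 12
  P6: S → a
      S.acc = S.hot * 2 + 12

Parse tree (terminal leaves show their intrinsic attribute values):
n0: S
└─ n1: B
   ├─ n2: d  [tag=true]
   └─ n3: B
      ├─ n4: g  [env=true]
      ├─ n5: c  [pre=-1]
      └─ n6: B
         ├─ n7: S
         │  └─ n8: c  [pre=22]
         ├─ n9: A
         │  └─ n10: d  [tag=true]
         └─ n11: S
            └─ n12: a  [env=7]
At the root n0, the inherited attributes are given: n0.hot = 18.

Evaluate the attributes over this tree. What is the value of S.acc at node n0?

3

1. n0.hot = 18  [given at root]
2. n2.tag = true  [terminal]
3. n4.env = true  [terminal]
4. n5.pre = -1  [terminal]
5. n7.hot = -4  [-4]
6. n8.pre = 22  [terminal]
7. n7.acc = 20  [c.pre - 2]
8. n9.env = "ur"  ["ur"]
9. n9.mk = 5  [5]
10. n10.tag = true  [terminal]
11. n9.wid = 12  [12]
12. n11.hot = 5  [A.wid + S₀.acc - 27]
13. n12.env = 7  [terminal]
14. n11.acc = 22  [S.hot * 2 + 12]
15. n6.depth = false  [S₀.acc > 20]
16. n6.lab = 26  [S₁.acc + 4]
17. n6.lim = 28  [A.wid + 16]
18. n3.depth = true  [B₁.depth == false]
19. n3.lab = 17  [B₁.lab * -2 + 69]
20. n3.lim = 5  [(if g.env then B₁.lim else c.pre) - 23]
21. n1.depth = false  [B₁.lim == B₁.lab]
22. n1.lab = 11  [(if d.tag then B₁.lim else B₁.lab) + 6]
23. n1.lim = 11  [B₁.lab - 6]
24. n0.acc = 3  [(if B.depth then B.lab else B.lim) - 8]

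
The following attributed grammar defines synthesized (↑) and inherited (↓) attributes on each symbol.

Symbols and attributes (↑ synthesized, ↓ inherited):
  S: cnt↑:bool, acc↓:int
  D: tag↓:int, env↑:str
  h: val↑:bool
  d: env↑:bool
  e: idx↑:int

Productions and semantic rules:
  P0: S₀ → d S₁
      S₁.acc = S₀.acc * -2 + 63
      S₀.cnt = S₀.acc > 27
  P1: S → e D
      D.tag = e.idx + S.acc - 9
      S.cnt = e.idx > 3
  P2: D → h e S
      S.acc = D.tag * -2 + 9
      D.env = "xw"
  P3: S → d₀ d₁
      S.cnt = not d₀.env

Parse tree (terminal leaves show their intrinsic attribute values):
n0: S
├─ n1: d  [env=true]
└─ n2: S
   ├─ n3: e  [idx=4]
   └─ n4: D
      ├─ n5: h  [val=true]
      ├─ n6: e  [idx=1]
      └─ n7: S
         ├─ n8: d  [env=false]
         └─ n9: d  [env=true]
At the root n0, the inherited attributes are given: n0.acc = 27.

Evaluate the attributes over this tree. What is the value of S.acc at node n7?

1

1. n0.acc = 27  [given at root]
2. n1.env = true  [terminal]
3. n2.acc = 9  [S₀.acc * -2 + 63]
4. n3.idx = 4  [terminal]
5. n4.tag = 4  [e.idx + S.acc - 9]
6. n5.val = true  [terminal]
7. n6.idx = 1  [terminal]
8. n7.acc = 1  [D.tag * -2 + 9]
9. n8.env = false  [terminal]
10. n9.env = true  [terminal]
11. n7.cnt = true  [not d₀.env]
12. n4.env = "xw"  ["xw"]
13. n2.cnt = true  [e.idx > 3]
14. n0.cnt = false  [S₀.acc > 27]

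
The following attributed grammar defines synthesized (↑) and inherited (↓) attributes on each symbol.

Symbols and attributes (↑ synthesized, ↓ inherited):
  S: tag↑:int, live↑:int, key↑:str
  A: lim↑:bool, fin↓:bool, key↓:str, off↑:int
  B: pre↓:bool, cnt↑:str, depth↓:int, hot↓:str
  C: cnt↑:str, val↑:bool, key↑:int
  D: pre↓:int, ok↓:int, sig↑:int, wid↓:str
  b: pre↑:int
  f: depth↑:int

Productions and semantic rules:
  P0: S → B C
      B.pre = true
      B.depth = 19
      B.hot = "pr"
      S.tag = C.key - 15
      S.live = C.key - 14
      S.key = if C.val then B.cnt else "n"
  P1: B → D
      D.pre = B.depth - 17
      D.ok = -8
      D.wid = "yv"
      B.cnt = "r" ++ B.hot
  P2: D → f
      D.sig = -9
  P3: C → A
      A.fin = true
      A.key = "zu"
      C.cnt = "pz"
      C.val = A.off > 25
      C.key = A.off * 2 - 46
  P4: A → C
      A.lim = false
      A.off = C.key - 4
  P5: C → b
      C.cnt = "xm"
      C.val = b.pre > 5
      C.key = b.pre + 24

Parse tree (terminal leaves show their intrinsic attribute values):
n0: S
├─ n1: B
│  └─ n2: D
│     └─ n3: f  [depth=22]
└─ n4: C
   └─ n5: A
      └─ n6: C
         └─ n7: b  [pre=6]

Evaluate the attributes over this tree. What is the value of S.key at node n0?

1. n1.pre = true  [true]
2. n1.depth = 19  [19]
3. n1.hot = "pr"  ["pr"]
4. n2.pre = 2  [B.depth - 17]
5. n2.ok = -8  [-8]
6. n2.wid = "yv"  ["yv"]
7. n3.depth = 22  [terminal]
8. n2.sig = -9  [-9]
9. n1.cnt = "rpr"  ["r" ++ B.hot]
10. n5.fin = true  [true]
11. n5.key = "zu"  ["zu"]
12. n7.pre = 6  [terminal]
13. n6.cnt = "xm"  ["xm"]
14. n6.val = true  [b.pre > 5]
15. n6.key = 30  [b.pre + 24]
16. n5.lim = false  [false]
17. n5.off = 26  [C.key - 4]
18. n4.cnt = "pz"  ["pz"]
19. n4.val = true  [A.off > 25]
20. n4.key = 6  [A.off * 2 - 46]
21. n0.tag = -9  [C.key - 15]
22. n0.live = -8  [C.key - 14]
23. n0.key = "rpr"  [if C.val then B.cnt else "n"]

"rpr"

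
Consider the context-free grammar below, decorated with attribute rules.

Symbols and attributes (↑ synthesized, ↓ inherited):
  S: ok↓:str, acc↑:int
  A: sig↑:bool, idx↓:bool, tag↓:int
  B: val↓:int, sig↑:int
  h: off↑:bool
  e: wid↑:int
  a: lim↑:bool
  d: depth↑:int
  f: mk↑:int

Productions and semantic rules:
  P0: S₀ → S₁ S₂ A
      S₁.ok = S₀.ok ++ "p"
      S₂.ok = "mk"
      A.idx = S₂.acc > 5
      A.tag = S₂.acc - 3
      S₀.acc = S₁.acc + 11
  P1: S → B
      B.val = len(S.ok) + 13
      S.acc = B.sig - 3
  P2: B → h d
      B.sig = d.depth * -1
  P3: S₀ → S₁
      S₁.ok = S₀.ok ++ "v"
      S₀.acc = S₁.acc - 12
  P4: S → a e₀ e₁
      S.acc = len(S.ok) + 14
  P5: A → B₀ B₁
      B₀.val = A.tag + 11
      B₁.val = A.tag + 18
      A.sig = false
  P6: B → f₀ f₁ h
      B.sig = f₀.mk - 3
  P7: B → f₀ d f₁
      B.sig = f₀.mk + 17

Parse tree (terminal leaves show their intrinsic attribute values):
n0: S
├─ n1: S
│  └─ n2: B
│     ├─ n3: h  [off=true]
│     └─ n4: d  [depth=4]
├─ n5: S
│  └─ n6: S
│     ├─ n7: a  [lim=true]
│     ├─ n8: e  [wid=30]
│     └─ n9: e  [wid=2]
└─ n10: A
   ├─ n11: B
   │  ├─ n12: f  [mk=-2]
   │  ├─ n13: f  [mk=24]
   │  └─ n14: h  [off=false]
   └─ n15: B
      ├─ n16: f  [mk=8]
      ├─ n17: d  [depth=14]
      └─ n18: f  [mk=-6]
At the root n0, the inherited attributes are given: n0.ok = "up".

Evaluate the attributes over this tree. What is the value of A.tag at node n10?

2

1. n0.ok = "up"  [given at root]
2. n1.ok = "upp"  [S₀.ok ++ "p"]
3. n2.val = 16  [len(S.ok) + 13]
4. n3.off = true  [terminal]
5. n4.depth = 4  [terminal]
6. n2.sig = -4  [d.depth * -1]
7. n1.acc = -7  [B.sig - 3]
8. n5.ok = "mk"  ["mk"]
9. n6.ok = "mkv"  [S₀.ok ++ "v"]
10. n7.lim = true  [terminal]
11. n8.wid = 30  [terminal]
12. n9.wid = 2  [terminal]
13. n6.acc = 17  [len(S.ok) + 14]
14. n5.acc = 5  [S₁.acc - 12]
15. n10.idx = false  [S₂.acc > 5]
16. n10.tag = 2  [S₂.acc - 3]
17. n11.val = 13  [A.tag + 11]
18. n12.mk = -2  [terminal]
19. n13.mk = 24  [terminal]
20. n14.off = false  [terminal]
21. n11.sig = -5  [f₀.mk - 3]
22. n15.val = 20  [A.tag + 18]
23. n16.mk = 8  [terminal]
24. n17.depth = 14  [terminal]
25. n18.mk = -6  [terminal]
26. n15.sig = 25  [f₀.mk + 17]
27. n10.sig = false  [false]
28. n0.acc = 4  [S₁.acc + 11]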